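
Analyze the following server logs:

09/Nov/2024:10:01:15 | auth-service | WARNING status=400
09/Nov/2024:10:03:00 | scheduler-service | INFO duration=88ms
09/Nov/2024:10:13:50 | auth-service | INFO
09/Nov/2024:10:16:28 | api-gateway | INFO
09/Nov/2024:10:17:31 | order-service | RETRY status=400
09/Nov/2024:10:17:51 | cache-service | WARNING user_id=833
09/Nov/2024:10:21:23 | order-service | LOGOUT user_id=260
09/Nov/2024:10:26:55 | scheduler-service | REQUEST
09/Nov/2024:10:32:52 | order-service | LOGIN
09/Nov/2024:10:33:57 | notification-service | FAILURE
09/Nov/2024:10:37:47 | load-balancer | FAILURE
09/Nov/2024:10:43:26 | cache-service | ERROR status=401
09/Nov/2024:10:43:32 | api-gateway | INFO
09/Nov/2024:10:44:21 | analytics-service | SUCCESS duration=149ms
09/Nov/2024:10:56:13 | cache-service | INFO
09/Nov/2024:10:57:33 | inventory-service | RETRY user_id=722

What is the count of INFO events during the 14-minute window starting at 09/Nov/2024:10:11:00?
2

To count events in the time window:

1. Window boundaries: 09/Nov/2024:10:11:00 to 09/Nov/2024:10:25:00
2. Filter for INFO events within this window
3. Count matching events: 2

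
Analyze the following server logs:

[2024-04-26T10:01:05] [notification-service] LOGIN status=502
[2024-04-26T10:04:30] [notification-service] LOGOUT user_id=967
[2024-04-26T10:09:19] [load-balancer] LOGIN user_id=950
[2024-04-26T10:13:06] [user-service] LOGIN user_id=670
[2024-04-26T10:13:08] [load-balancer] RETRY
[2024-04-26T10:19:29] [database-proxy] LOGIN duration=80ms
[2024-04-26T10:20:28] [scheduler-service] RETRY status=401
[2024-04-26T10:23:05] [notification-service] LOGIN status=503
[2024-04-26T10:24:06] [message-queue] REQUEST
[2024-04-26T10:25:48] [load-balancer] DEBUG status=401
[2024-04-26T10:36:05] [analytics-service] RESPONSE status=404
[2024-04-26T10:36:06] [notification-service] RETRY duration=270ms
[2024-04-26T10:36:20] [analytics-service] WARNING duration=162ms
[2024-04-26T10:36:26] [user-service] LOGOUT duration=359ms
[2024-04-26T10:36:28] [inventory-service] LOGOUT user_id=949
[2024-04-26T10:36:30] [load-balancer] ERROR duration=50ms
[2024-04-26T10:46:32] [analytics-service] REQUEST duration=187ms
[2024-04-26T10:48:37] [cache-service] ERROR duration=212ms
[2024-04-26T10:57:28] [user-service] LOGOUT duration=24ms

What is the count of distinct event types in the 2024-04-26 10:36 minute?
5

To count unique event types:

1. Filter events in the minute starting at 2024-04-26 10:36
2. Extract event types from matching entries
3. Count unique types: 5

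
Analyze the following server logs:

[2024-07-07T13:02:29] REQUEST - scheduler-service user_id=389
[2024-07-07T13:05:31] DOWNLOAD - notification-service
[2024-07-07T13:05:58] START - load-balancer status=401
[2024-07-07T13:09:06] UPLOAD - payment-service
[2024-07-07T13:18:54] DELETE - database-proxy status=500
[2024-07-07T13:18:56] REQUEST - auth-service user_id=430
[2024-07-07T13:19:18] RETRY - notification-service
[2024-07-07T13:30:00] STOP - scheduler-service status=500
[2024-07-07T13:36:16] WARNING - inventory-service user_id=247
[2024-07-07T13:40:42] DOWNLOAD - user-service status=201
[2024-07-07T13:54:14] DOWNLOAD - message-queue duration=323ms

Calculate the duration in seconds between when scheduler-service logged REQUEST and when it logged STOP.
1651

To find the time between events:

1. Locate the first REQUEST event for scheduler-service: 2024-07-07T13:02:29
2. Locate the first STOP event for scheduler-service: 2024-07-07T13:30:00
3. Calculate the difference: 2024-07-07T13:30:00 - 2024-07-07T13:02:29 = 1651 seconds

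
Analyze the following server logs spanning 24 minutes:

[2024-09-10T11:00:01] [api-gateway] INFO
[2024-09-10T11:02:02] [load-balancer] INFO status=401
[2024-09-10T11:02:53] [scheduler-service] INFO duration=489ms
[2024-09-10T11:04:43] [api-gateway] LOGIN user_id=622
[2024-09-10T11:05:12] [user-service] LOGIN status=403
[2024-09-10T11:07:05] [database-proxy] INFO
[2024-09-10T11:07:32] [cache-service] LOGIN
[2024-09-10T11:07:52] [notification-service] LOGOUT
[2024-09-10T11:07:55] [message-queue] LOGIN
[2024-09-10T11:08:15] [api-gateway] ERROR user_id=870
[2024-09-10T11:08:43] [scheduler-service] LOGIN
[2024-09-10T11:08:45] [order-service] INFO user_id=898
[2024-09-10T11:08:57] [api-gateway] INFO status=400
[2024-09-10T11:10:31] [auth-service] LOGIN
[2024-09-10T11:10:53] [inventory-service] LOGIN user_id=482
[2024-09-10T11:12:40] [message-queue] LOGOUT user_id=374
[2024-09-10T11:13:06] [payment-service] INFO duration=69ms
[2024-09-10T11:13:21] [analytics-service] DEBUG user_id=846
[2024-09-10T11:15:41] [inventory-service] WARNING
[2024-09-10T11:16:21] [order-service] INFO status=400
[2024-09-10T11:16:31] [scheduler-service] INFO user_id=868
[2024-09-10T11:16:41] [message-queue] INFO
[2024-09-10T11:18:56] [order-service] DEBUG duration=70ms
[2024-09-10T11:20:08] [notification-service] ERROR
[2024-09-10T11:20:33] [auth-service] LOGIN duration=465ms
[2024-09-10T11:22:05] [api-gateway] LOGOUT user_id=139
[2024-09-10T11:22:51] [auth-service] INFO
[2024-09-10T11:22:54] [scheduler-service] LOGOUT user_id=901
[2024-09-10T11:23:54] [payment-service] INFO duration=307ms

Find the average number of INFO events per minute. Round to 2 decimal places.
0.5

To calculate the rate:

1. Count total INFO events: 12
2. Total time period: 24 minutes
3. Rate = 12 / 24 = 0.5 events per minute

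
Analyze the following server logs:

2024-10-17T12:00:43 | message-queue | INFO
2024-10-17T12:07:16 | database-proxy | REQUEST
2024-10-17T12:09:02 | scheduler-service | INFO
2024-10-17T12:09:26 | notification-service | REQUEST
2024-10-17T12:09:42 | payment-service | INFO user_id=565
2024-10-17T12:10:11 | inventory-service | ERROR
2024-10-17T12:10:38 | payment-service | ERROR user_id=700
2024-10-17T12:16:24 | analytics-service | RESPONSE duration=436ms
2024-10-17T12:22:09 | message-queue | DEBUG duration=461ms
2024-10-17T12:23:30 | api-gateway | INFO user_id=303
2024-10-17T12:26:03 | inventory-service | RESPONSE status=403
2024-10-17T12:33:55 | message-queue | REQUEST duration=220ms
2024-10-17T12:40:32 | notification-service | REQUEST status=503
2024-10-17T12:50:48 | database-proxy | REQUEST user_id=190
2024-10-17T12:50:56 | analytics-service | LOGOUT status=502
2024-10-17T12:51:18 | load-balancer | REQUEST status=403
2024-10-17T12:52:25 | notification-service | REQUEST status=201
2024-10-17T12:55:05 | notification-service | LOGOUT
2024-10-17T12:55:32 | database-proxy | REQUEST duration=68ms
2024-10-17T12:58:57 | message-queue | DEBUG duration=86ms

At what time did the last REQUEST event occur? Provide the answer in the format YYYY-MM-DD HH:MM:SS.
2024-10-17 12:55:32

To find the last event:

1. Filter for all REQUEST events
2. Sort by timestamp
3. Select the last one
4. Timestamp: 2024-10-17 12:55:32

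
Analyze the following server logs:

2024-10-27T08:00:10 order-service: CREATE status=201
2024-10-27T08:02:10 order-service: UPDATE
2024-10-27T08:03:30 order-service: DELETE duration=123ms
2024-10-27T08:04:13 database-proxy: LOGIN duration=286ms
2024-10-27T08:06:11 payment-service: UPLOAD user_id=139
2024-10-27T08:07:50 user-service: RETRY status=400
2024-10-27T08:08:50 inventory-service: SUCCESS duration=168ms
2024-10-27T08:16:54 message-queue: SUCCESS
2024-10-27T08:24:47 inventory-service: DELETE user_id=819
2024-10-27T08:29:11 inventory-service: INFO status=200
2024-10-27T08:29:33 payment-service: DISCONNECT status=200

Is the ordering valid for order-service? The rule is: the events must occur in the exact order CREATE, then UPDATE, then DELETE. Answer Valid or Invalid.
Valid

To validate ordering:

1. Required order: CREATE → UPDATE → DELETE
2. Rule: the events must occur in the exact order CREATE, then UPDATE, then DELETE
3. Check actual order of events for order-service
4. Result: Valid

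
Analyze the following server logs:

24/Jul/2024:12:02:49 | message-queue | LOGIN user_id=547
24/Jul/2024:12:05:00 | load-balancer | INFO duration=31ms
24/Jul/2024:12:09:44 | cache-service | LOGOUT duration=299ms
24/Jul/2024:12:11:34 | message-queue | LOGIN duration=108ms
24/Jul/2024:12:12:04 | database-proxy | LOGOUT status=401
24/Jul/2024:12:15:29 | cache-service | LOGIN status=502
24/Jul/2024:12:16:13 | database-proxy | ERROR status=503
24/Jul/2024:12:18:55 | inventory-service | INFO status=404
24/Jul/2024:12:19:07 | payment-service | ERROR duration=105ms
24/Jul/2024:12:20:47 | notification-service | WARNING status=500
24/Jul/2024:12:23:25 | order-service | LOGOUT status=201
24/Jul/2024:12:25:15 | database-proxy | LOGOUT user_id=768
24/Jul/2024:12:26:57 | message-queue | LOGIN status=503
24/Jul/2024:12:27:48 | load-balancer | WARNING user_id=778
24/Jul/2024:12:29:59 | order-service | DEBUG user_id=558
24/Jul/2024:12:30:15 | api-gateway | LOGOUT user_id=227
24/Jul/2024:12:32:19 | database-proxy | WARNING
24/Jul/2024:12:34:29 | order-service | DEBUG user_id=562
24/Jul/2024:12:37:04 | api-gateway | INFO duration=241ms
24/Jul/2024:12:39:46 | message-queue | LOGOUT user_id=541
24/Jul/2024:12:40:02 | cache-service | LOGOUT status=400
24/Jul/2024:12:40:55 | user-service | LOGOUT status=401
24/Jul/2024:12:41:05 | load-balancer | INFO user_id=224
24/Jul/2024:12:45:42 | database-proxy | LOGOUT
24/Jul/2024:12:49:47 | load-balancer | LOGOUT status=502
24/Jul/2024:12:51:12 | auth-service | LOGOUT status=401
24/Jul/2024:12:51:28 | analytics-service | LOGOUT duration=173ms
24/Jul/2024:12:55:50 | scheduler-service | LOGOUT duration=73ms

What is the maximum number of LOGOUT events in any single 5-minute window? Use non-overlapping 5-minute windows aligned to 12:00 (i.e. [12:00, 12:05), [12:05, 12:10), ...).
2

To find the burst window:

1. Divide the log period into non-overlapping 5-minute windows starting at 12:00
2. Count LOGOUT events in each window
3. Find the window with maximum count
4. Maximum events in a window: 2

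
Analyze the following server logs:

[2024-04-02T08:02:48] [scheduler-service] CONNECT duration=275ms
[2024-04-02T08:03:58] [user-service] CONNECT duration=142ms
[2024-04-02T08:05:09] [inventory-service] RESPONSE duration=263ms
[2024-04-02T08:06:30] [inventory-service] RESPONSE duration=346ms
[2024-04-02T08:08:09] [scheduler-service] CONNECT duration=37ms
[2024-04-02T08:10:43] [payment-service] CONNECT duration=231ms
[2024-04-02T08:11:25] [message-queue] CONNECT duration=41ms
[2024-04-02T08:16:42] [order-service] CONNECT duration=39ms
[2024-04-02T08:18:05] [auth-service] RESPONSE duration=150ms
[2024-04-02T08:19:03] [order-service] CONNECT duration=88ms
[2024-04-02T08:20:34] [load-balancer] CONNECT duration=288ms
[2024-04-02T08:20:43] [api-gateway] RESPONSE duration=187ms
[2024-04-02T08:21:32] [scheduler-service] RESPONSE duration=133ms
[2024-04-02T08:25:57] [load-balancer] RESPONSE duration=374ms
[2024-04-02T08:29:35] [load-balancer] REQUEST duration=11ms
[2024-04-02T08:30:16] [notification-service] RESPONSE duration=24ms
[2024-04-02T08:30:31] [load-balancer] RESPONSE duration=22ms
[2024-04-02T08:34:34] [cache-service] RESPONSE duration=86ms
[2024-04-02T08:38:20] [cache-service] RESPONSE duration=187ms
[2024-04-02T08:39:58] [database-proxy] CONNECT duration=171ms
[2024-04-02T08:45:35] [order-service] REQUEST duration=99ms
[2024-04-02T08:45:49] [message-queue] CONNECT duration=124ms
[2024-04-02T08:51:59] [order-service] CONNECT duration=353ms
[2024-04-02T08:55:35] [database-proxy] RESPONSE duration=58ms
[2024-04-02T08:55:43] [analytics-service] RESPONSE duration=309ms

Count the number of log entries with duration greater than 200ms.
8

To count timeouts:

1. Threshold: 200ms
2. Extract duration from each log entry
3. Count entries where duration > 200
4. Timeout count: 8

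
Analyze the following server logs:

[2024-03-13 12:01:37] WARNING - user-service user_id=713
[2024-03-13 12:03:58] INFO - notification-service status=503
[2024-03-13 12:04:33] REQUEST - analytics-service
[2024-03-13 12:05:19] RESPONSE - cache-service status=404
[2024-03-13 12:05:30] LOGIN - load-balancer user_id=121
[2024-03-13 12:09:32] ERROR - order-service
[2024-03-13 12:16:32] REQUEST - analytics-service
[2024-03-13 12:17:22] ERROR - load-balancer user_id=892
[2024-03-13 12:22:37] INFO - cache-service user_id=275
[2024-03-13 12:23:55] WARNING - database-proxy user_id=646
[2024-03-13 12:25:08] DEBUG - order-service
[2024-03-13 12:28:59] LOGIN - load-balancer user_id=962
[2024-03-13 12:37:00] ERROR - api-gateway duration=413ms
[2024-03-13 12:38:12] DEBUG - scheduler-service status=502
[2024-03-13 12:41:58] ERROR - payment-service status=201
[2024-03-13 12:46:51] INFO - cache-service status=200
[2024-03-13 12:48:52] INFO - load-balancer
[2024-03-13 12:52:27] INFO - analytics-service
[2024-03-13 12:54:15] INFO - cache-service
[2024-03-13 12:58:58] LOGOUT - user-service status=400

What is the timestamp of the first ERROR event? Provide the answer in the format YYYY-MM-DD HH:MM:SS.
2024-03-13 12:09:32

To find the first event:

1. Filter for all ERROR events
2. Sort by timestamp
3. Select the first one
4. Timestamp: 2024-03-13 12:09:32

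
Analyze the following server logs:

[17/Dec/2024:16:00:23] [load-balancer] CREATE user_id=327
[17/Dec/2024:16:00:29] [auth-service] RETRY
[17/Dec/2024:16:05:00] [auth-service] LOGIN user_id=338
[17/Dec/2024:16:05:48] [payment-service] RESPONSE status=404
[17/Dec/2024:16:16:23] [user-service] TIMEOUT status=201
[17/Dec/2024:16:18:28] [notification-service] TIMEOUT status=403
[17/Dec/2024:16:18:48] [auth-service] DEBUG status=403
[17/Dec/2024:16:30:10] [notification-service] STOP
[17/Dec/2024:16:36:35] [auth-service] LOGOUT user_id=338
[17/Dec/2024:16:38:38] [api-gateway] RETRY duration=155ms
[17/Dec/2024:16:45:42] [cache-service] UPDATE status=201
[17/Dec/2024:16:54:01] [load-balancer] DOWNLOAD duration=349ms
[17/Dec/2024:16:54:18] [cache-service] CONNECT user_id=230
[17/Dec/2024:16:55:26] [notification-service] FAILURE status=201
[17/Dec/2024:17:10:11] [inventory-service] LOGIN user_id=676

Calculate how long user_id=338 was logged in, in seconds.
1895

To calculate session duration:

1. Find LOGIN event for user_id=338: 17/Dec/2024:16:05:00
2. Find LOGOUT event for user_id=338: 17/Dec/2024:16:36:35
3. Session duration: 17/Dec/2024:16:36:35 - 17/Dec/2024:16:05:00 = 1895 seconds (31 minutes)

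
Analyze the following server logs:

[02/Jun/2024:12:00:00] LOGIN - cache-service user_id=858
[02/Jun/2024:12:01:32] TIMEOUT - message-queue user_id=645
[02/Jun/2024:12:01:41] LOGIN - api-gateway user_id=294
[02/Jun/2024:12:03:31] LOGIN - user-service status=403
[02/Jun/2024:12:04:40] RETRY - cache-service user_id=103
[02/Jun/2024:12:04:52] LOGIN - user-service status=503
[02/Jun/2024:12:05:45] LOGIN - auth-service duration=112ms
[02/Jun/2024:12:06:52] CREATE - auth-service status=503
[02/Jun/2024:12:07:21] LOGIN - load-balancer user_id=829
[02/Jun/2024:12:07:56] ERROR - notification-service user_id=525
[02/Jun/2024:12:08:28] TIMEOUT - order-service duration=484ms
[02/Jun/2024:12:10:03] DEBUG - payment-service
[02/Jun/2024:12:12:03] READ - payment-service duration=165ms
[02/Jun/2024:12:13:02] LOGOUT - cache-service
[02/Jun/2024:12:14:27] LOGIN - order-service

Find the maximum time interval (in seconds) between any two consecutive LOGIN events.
426

To find the longest gap:

1. Extract all LOGIN events in chronological order
2. Calculate time differences between consecutive events
3. Find the maximum difference
4. Longest gap: 426 seconds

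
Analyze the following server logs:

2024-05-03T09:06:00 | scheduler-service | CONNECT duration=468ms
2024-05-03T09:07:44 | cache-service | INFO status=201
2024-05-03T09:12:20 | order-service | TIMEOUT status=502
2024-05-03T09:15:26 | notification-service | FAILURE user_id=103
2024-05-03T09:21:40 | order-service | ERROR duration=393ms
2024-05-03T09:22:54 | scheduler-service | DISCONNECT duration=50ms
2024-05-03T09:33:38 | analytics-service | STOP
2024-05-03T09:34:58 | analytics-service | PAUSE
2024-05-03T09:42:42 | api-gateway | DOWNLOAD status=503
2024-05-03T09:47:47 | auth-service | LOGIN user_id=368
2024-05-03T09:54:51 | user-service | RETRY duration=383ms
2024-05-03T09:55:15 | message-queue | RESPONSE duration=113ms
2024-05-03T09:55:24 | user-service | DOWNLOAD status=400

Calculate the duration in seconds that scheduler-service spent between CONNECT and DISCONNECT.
1014

To calculate state duration:

1. Find CONNECT event for scheduler-service: 2024-05-03T09:06:00
2. Find DISCONNECT event for scheduler-service: 2024-05-03T09:22:54
3. Calculate duration: 2024-05-03T09:22:54 - 2024-05-03T09:06:00 = 1014 seconds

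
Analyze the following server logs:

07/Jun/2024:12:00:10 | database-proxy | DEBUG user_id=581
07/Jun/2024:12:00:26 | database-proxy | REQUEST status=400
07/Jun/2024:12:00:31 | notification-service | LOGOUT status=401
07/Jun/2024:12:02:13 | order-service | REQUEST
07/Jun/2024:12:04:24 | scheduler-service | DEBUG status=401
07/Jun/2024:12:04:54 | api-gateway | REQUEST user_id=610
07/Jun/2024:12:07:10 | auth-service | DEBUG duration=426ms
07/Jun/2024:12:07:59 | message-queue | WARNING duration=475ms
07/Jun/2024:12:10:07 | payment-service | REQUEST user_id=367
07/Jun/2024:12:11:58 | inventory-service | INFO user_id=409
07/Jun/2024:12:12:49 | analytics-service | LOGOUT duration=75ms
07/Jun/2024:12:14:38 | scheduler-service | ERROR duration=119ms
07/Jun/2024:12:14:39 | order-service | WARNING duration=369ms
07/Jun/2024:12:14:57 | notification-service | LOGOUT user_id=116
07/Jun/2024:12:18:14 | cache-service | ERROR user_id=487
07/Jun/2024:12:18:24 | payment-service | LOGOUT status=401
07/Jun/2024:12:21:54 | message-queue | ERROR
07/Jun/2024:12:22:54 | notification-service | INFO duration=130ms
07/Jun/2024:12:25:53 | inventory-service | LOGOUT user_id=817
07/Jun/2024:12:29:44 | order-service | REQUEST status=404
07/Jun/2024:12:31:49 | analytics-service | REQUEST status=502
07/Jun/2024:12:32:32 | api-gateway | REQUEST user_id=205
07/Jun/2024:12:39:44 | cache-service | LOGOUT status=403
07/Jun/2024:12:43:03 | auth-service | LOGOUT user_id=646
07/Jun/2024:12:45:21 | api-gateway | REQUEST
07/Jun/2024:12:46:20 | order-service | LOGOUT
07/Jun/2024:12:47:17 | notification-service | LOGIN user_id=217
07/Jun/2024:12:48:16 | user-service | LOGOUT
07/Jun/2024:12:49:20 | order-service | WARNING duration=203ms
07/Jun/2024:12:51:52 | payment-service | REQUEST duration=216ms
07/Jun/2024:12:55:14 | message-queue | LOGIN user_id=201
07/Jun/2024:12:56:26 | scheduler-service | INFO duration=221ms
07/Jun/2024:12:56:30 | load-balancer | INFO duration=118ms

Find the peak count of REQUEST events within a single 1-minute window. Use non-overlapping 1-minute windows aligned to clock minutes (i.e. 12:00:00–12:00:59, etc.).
1

To find the burst window:

1. Divide the log period into non-overlapping 1-minute windows starting at 12:00
2. Count REQUEST events in each window
3. Find the window with maximum count
4. Maximum events in a window: 1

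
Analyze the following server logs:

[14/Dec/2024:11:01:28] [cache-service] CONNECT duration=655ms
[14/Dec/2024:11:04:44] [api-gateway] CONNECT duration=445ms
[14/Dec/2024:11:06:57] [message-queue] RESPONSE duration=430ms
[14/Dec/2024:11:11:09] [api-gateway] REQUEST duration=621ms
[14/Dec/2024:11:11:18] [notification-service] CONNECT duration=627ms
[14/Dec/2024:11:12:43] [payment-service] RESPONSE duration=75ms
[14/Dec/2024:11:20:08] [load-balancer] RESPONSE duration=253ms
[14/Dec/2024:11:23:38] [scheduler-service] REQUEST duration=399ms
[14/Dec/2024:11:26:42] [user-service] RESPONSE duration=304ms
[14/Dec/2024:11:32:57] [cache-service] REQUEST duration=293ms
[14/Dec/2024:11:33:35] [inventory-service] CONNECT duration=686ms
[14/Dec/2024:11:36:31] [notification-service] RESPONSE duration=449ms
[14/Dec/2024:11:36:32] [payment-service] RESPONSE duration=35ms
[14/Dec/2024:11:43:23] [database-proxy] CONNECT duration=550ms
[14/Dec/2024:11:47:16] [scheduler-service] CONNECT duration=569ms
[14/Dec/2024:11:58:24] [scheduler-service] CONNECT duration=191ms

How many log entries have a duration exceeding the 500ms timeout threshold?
6

To count timeouts:

1. Threshold: 500ms
2. Extract duration from each log entry
3. Count entries where duration > 500
4. Timeout count: 6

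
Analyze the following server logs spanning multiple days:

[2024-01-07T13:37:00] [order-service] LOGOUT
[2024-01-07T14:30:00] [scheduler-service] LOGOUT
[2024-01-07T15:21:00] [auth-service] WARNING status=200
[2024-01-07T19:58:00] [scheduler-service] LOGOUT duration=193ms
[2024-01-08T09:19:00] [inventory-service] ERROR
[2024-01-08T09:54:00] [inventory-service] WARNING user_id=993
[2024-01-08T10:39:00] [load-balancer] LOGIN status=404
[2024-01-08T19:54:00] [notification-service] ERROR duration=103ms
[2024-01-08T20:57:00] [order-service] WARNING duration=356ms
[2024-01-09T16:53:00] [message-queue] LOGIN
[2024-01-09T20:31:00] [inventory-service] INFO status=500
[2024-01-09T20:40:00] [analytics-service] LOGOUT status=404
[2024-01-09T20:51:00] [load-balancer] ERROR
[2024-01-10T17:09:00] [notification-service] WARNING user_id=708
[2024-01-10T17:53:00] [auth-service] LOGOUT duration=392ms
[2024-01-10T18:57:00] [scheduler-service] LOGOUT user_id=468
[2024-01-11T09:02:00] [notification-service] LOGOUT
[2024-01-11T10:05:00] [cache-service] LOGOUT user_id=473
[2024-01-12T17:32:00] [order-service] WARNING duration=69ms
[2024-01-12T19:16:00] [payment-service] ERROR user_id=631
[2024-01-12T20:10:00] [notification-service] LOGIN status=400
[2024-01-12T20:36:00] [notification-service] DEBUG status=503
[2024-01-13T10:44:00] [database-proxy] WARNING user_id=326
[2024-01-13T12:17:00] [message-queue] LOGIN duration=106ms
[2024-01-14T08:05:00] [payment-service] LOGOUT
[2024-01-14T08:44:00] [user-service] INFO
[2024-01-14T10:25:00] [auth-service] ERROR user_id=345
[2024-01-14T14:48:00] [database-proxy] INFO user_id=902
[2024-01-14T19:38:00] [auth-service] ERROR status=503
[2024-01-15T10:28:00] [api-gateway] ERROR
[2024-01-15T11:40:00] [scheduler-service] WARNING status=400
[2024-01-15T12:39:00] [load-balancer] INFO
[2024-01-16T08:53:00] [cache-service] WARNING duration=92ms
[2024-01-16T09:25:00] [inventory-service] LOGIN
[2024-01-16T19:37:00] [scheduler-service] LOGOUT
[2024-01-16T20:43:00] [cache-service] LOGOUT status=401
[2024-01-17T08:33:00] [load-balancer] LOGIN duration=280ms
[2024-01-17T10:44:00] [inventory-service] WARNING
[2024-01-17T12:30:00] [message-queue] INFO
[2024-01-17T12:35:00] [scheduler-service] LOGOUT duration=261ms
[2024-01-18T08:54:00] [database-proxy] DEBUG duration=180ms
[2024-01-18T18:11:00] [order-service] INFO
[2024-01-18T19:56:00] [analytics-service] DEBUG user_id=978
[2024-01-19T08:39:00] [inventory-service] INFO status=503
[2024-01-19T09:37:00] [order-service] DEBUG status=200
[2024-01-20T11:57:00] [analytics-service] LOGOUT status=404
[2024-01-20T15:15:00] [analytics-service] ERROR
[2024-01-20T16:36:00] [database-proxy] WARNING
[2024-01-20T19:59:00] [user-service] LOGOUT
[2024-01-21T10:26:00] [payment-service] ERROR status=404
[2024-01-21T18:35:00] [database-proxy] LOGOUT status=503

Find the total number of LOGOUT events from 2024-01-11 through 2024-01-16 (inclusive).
5

To filter by date range:

1. Date range: 2024-01-11 through 2024-01-16, both dates inclusive
2. Filter for LOGOUT events whose date falls in this range
3. Count matching events: 5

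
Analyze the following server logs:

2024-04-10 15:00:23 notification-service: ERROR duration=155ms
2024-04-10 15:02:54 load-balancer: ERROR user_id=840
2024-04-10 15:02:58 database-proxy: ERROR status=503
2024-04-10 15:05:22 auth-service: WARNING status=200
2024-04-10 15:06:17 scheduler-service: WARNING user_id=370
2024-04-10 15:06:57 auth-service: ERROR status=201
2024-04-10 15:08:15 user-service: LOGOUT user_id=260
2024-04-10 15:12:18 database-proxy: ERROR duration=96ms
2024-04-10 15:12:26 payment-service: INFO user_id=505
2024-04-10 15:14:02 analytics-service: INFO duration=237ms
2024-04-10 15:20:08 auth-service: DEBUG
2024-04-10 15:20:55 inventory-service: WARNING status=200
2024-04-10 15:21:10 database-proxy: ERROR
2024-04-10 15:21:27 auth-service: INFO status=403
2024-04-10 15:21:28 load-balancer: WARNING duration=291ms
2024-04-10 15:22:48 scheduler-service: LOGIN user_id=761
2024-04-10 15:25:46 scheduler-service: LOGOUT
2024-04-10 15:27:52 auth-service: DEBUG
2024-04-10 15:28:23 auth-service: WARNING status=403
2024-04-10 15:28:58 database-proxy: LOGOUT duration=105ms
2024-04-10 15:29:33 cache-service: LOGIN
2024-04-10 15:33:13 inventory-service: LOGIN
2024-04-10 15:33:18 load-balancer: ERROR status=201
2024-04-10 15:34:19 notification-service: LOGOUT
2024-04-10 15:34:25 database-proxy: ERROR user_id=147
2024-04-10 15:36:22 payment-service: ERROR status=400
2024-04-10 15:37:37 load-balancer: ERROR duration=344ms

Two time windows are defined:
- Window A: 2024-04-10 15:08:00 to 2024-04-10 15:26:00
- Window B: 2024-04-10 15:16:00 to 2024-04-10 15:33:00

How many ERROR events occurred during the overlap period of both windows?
1

To find overlap events:

1. Window A: 2024-04-10 15:08:00 to 2024-04-10 15:26:00
2. Window B: 2024-04-10 15:16:00 to 2024-04-10 15:33:00
3. Overlap period: 2024-04-10 15:16:00 to 2024-04-10 15:26:00
4. Count ERROR events in overlap: 1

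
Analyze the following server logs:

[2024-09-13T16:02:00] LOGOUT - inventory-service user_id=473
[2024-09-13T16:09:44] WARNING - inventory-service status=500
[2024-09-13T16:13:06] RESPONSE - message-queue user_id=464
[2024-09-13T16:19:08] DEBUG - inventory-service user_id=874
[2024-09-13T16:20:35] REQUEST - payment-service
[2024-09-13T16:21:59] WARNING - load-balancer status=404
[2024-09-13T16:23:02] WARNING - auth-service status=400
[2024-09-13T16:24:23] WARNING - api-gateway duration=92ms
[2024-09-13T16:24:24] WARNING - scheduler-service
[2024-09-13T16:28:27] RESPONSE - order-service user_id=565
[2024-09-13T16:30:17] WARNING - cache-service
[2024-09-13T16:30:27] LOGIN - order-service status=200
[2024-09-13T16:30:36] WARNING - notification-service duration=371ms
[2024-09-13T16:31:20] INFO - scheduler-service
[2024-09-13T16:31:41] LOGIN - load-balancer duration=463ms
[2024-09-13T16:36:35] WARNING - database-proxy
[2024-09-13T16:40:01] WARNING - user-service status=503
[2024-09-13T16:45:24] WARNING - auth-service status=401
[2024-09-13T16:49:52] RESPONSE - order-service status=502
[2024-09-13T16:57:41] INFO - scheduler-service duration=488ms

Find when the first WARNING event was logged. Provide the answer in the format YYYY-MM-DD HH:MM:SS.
2024-09-13 16:09:44

To find the first event:

1. Filter for all WARNING events
2. Sort by timestamp
3. Select the first one
4. Timestamp: 2024-09-13 16:09:44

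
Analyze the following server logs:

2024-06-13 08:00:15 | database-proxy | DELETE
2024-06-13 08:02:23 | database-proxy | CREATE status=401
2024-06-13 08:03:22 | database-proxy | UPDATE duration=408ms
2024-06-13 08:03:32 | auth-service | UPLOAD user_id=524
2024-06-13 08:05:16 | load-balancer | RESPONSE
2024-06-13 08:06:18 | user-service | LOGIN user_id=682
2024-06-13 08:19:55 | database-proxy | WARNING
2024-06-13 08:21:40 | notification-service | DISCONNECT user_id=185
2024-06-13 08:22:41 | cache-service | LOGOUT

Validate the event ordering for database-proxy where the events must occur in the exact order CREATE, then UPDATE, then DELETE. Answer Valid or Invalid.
Invalid

To validate ordering:

1. Required order: CREATE → UPDATE → DELETE
2. Rule: the events must occur in the exact order CREATE, then UPDATE, then DELETE
3. Check actual order of events for database-proxy
4. Result: Invalid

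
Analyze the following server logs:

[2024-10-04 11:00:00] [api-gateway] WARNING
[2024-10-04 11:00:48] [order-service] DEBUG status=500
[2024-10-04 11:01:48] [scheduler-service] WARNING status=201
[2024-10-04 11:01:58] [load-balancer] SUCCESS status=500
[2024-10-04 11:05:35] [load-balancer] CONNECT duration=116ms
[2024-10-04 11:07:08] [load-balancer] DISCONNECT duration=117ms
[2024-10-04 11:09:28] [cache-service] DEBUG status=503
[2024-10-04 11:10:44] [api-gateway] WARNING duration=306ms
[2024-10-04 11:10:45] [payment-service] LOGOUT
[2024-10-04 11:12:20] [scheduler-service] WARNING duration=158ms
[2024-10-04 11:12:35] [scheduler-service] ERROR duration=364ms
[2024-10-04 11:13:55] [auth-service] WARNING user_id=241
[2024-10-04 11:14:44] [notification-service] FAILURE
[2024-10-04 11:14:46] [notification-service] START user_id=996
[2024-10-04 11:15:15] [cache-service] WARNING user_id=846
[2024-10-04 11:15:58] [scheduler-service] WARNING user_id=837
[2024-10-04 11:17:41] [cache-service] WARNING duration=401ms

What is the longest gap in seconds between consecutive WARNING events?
536

To find the longest gap:

1. Extract all WARNING events in chronological order
2. Calculate time differences between consecutive events
3. Find the maximum difference
4. Longest gap: 536 seconds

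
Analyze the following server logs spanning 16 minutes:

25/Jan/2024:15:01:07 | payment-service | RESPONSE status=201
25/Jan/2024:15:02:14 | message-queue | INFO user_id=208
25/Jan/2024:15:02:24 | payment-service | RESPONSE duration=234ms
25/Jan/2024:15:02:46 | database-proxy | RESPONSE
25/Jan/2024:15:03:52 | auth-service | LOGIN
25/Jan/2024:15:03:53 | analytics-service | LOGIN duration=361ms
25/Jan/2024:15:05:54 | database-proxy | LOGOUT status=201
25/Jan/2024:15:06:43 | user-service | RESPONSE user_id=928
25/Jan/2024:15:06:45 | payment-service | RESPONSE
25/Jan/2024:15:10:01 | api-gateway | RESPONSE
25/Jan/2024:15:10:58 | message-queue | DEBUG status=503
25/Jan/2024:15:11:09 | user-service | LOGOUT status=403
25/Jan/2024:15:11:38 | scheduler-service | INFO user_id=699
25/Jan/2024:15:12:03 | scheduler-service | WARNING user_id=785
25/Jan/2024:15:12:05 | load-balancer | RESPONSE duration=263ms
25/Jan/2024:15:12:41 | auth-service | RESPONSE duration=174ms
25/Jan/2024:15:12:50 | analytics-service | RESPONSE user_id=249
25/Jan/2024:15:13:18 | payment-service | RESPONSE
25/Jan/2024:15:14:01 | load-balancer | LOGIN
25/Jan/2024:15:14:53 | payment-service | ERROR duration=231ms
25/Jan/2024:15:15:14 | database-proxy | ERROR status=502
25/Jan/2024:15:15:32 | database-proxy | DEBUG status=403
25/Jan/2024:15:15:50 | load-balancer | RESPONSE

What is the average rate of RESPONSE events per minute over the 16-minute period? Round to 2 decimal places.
0.69

To calculate the rate:

1. Count total RESPONSE events: 11
2. Total time period: 16 minutes
3. Rate = 11 / 16 = 0.69 events per minute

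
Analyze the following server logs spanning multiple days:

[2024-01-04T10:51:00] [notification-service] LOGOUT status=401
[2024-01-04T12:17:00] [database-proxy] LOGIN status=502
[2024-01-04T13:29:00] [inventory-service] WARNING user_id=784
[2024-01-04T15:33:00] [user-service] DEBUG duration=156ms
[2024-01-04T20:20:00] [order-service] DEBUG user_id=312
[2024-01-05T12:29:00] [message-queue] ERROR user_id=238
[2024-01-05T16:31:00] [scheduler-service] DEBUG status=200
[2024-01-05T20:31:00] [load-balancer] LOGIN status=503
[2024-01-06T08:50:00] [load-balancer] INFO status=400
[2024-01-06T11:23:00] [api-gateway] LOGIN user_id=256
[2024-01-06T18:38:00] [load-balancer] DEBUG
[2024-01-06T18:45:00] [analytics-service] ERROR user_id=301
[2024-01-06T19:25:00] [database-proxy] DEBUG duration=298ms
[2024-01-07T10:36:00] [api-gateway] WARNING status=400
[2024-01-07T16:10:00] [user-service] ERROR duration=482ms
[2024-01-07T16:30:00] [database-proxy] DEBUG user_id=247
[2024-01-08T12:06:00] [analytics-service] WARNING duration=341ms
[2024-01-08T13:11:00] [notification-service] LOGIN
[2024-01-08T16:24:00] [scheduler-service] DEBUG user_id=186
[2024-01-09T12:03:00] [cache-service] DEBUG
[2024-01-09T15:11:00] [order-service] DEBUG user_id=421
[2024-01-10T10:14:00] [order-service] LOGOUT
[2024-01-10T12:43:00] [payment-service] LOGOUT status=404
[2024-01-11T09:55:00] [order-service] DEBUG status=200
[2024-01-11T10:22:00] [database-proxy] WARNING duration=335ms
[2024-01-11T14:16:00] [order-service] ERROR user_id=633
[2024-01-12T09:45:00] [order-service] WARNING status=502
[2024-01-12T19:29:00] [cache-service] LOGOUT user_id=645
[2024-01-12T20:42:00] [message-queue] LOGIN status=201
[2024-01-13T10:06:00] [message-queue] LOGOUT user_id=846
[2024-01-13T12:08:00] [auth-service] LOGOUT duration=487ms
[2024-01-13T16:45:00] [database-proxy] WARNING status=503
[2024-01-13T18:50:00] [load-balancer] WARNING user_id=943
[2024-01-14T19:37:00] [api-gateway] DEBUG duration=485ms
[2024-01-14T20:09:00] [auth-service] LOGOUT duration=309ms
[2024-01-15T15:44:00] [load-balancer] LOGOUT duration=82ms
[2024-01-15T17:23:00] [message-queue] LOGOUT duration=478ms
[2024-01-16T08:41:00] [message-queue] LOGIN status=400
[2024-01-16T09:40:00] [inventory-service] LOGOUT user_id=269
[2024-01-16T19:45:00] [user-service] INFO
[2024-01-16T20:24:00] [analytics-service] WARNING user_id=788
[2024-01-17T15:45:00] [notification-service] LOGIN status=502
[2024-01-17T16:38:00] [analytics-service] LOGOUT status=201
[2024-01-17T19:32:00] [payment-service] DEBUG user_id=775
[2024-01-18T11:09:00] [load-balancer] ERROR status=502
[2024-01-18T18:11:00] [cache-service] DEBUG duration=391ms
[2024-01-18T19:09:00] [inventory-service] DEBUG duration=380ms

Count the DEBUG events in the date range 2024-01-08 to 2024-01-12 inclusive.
4

To filter by date range:

1. Date range: 2024-01-08 through 2024-01-12, both dates inclusive
2. Filter for DEBUG events whose date falls in this range
3. Count matching events: 4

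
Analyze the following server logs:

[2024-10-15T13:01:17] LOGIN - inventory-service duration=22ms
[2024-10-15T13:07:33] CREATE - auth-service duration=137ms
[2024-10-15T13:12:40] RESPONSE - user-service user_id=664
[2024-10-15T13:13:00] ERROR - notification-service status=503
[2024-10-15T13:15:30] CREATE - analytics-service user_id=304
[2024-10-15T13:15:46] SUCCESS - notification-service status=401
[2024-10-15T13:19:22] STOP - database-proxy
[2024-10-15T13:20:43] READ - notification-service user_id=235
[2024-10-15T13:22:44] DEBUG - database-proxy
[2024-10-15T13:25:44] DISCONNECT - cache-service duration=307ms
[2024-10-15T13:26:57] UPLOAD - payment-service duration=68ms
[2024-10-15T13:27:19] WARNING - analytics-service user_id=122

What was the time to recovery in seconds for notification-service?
166

To calculate recovery time:

1. Find ERROR event for notification-service: 2024-10-15T13:13:00
2. Find next SUCCESS event for notification-service: 2024-10-15T13:15:46
3. Recovery time: 2024-10-15T13:15:46 - 2024-10-15T13:13:00 = 166 seconds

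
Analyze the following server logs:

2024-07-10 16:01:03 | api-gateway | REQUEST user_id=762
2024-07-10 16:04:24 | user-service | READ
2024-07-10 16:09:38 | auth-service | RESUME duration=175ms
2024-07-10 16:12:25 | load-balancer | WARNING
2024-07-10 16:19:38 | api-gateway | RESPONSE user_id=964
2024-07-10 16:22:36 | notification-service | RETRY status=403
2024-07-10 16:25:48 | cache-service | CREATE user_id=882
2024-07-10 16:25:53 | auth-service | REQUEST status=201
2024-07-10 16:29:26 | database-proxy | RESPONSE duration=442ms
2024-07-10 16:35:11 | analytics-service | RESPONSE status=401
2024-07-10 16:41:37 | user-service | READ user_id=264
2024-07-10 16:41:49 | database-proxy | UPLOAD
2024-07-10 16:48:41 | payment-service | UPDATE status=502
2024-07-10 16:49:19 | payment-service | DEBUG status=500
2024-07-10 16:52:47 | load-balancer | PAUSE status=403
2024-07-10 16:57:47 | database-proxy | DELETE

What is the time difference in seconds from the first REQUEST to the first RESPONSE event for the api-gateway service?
1115

To find the time between events:

1. Locate the first REQUEST event for api-gateway: 2024-07-10 16:01:03
2. Locate the first RESPONSE event for api-gateway: 2024-07-10 16:19:38
3. Calculate the difference: 2024-07-10 16:19:38 - 2024-07-10 16:01:03 = 1115 seconds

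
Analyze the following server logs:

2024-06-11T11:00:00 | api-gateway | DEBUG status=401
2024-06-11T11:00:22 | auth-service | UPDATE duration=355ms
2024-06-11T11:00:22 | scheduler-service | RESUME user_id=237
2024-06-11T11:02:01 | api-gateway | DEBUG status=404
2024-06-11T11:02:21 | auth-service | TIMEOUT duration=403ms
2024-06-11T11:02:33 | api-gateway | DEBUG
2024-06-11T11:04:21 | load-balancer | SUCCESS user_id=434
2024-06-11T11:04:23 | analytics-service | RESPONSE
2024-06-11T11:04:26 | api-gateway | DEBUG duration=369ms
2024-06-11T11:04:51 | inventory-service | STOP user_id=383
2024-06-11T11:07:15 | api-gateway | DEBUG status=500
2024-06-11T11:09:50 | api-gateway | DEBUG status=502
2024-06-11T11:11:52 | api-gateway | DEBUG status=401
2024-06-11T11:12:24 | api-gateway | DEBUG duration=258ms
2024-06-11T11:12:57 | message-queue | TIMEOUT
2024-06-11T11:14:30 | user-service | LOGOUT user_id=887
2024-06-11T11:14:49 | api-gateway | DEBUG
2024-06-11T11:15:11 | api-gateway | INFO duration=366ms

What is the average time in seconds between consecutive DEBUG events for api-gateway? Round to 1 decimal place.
111.1

To calculate average interval:

1. Find all DEBUG events for api-gateway in order
2. Calculate time gaps between consecutive events
3. Compute mean of gaps: 889 / 8 = 111.1 seconds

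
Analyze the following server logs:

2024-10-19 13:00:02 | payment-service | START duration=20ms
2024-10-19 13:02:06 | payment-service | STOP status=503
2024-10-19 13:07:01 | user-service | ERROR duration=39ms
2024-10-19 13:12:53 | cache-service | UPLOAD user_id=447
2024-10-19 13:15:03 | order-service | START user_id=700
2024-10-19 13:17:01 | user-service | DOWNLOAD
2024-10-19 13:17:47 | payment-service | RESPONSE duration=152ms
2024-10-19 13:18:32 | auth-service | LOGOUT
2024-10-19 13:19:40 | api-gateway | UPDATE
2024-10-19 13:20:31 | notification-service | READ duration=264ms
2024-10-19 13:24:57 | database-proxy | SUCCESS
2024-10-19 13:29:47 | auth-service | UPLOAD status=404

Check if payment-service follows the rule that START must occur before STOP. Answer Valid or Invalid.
Valid

To validate ordering:

1. Required order: START → STOP
2. Rule: START must occur before STOP
3. Check actual order of events for payment-service
4. Result: Valid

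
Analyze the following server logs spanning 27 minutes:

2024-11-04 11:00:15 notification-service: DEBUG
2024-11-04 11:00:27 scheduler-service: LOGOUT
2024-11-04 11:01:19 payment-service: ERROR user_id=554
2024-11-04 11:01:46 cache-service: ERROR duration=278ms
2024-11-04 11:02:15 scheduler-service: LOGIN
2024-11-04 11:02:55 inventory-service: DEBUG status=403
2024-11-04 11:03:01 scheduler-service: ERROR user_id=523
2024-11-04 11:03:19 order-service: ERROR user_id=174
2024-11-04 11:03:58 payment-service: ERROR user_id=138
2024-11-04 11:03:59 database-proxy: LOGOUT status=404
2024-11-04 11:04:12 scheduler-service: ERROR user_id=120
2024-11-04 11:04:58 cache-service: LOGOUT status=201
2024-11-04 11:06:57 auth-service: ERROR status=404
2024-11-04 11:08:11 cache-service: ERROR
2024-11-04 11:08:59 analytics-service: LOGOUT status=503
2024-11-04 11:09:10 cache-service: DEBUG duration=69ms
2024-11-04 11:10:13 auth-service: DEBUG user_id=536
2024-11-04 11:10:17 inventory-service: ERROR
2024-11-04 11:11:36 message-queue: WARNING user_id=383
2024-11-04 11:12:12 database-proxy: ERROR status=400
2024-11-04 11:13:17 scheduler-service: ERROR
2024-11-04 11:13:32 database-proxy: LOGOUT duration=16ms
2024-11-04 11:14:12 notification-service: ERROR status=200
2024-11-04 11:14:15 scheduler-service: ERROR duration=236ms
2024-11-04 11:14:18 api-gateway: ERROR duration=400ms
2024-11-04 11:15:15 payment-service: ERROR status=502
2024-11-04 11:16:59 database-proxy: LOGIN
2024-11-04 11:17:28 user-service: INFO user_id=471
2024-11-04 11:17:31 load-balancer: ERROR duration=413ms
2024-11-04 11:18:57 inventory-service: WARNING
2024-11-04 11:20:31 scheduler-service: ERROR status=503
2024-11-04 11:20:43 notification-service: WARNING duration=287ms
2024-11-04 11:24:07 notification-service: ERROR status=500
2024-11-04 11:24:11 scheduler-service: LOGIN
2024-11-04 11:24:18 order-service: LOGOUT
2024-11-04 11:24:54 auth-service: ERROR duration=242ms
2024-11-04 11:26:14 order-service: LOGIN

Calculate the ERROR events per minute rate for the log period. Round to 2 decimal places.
0.7

To calculate the rate:

1. Count total ERROR events: 19
2. Total time period: 27 minutes
3. Rate = 19 / 27 = 0.7 events per minute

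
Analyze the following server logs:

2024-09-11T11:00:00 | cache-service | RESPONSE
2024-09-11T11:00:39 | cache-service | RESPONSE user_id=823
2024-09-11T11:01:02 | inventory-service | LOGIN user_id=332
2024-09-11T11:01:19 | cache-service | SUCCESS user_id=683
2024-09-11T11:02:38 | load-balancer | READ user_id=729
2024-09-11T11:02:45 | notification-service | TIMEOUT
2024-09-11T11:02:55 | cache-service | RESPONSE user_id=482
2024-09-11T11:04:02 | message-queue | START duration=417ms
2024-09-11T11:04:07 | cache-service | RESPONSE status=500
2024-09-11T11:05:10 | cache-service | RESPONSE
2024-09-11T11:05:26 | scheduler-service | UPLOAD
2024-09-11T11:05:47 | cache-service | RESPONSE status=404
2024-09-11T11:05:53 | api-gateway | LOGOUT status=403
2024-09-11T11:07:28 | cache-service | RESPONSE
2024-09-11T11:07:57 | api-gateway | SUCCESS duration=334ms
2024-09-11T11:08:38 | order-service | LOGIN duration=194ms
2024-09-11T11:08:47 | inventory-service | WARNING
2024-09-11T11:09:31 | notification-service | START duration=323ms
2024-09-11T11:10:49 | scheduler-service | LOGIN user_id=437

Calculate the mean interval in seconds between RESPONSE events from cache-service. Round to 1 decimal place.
74.7

To calculate average interval:

1. Find all RESPONSE events for cache-service in order
2. Calculate time gaps between consecutive events
3. Compute mean of gaps: 448 / 6 = 74.7 seconds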